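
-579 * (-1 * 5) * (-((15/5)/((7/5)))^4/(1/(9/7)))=-1319034375/16807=-78481.25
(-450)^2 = 202500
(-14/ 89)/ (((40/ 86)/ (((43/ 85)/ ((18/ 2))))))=-12943/ 680850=-0.02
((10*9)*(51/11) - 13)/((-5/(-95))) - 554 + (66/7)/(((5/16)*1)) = 2755581/385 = 7157.35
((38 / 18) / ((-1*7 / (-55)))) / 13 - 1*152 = -123443 / 819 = -150.72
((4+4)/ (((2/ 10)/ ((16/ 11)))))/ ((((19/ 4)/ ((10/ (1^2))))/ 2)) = 51200/ 209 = 244.98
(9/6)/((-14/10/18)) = -135/7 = -19.29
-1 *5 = -5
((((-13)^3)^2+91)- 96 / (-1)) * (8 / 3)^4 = 244091056.99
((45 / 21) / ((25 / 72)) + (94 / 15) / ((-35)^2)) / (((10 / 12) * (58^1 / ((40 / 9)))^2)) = 3631808 / 83448225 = 0.04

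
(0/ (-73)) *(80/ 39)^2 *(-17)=0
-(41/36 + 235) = -8501/36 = -236.14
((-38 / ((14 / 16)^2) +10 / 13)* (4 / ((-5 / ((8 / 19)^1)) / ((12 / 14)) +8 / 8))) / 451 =5976192 / 177256079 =0.03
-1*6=-6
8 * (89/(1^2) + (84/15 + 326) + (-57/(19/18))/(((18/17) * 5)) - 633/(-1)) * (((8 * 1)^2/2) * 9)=12019968/5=2403993.60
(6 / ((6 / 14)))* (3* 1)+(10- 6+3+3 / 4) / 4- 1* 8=575 / 16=35.94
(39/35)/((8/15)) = 117/56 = 2.09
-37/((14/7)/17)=-314.50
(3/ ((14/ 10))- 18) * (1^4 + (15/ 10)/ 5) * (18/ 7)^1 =-12987/ 245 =-53.01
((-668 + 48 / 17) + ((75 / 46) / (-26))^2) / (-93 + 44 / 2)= 16175048503 / 1726512112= 9.37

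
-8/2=-4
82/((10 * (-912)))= -41/4560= -0.01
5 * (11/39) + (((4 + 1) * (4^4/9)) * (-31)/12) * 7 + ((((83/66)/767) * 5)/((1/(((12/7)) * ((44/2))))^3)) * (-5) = -33877200925/7103187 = -4769.30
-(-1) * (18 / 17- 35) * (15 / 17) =-8655 / 289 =-29.95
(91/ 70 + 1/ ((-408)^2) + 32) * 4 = 133.20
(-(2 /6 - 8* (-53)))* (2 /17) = -2546 /51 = -49.92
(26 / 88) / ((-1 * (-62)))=13 / 2728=0.00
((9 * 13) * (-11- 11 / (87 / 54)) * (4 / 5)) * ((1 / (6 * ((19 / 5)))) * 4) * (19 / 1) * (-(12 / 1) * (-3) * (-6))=34841664 / 29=1201436.69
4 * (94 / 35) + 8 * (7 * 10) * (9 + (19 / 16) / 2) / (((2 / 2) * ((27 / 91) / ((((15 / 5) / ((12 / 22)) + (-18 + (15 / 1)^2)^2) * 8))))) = 5866408226002 / 945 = 6207839392.59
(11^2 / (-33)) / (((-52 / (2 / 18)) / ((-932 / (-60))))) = 2563 / 21060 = 0.12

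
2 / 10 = 1 / 5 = 0.20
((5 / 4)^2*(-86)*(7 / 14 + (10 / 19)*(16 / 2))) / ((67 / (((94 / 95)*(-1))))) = 1808795 / 193496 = 9.35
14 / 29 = 0.48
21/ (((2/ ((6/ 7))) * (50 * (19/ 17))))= 0.16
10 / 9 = 1.11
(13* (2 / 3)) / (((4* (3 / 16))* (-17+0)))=-0.68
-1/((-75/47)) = 47/75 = 0.63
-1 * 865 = -865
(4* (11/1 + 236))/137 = 988/137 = 7.21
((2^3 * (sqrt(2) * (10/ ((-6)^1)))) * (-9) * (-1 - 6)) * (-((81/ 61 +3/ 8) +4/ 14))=101895 * sqrt(2)/ 61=2362.32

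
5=5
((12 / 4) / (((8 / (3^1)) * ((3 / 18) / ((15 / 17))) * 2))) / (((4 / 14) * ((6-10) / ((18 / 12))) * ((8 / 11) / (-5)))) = 467775 / 17408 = 26.87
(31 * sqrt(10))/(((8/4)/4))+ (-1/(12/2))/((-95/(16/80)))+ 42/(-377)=-119323/1074450+ 62 * sqrt(10)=195.95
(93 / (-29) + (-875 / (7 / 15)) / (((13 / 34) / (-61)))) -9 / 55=6202486362 / 20735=299131.24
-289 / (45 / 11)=-3179 / 45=-70.64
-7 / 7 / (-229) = 1 / 229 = 0.00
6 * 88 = 528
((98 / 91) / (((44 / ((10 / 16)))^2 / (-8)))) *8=-175 / 12584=-0.01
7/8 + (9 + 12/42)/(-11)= 19/616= 0.03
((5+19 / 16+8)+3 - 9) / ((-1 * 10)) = -131 / 160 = -0.82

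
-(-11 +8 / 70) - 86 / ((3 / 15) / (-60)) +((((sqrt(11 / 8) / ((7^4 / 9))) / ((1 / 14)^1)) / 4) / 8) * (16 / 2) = 9 * sqrt(22) / 2744 +903381 / 35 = 25810.90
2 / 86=0.02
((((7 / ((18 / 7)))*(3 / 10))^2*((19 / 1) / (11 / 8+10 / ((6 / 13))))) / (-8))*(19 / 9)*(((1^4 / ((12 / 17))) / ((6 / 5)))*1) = -2104991 / 12286080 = -0.17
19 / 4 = 4.75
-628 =-628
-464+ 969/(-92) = -43657/92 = -474.53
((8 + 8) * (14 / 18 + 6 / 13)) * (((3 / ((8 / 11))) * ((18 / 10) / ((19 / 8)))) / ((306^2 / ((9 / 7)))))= 1276 / 1499043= 0.00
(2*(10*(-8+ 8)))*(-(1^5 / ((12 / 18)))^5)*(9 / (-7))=0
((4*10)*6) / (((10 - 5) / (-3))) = -144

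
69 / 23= 3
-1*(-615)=615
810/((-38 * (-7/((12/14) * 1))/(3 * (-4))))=-29160/931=-31.32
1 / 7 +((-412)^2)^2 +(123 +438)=201691182680 / 7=28813026097.14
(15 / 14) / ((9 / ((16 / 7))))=40 / 147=0.27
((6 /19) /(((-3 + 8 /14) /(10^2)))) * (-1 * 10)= 42000 /323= 130.03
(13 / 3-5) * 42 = -28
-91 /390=-7 /30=-0.23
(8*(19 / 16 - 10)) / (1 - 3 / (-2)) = -141 / 5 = -28.20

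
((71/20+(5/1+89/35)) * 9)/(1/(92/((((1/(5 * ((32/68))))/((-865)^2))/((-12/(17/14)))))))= -46182266683200/289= -159800230737.72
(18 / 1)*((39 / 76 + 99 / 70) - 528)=-12594177 / 1330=-9469.31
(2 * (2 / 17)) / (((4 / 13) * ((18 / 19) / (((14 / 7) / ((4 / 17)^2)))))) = 4199 / 144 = 29.16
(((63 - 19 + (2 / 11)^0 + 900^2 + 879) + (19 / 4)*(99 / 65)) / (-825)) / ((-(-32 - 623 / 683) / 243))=-3888139553361 / 535749500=-7257.38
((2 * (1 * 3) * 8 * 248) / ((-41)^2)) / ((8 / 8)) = 11904 / 1681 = 7.08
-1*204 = -204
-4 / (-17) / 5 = 4 / 85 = 0.05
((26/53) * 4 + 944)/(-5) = -50136/265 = -189.19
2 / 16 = 1 / 8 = 0.12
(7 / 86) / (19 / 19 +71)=7 / 6192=0.00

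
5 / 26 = 0.19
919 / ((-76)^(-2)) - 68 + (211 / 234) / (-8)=9936718061 / 1872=5308075.89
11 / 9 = 1.22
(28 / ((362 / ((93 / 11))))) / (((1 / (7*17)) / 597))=92497986 / 1991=46458.05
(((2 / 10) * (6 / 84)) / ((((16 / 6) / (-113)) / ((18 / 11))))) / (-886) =3051 / 2728880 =0.00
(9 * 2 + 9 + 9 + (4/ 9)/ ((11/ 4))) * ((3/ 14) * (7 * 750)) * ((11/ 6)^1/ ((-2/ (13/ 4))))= -1454375/ 12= -121197.92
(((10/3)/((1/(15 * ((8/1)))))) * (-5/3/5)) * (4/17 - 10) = 66400/51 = 1301.96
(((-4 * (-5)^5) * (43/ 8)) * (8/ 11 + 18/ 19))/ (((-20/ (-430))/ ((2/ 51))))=1011171875/ 10659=94865.55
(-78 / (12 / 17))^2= 48841 / 4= 12210.25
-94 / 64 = -47 / 32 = -1.47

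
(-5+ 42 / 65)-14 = -1193 / 65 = -18.35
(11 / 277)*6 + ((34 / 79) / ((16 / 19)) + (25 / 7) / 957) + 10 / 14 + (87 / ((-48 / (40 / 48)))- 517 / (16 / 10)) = -1515986179907 / 4691014944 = -323.17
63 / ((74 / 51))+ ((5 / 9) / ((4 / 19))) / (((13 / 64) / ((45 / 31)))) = 1857239 / 29822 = 62.28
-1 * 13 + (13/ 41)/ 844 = -449839/ 34604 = -13.00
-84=-84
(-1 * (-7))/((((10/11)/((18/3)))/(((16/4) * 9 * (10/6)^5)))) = 192500/9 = 21388.89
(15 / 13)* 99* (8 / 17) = 53.76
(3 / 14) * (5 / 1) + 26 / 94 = 887 / 658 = 1.35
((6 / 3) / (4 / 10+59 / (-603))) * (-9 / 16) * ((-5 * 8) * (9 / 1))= 1221075 / 911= 1340.37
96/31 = 3.10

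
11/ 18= 0.61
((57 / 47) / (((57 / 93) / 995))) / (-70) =-18507 / 658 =-28.13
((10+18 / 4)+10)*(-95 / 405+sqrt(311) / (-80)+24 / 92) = -4.76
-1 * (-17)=17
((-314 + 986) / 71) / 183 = 224 / 4331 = 0.05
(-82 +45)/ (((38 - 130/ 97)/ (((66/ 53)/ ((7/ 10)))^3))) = -257955786000/ 45396616979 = -5.68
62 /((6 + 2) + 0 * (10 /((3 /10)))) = 31 /4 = 7.75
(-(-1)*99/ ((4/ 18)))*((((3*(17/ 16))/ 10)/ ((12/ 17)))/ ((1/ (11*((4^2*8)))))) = 2832489/ 10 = 283248.90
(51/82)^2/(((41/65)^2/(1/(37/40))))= 109892250/104553157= 1.05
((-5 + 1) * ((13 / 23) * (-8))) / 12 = 104 / 69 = 1.51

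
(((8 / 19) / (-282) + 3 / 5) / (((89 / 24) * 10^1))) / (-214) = -0.00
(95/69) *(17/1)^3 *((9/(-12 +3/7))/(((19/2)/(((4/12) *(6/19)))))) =-58.29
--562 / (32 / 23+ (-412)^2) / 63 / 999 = 6463 / 122857555464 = 0.00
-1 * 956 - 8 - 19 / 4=-968.75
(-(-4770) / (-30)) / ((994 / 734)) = -58353 / 497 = -117.41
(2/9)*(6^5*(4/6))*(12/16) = 864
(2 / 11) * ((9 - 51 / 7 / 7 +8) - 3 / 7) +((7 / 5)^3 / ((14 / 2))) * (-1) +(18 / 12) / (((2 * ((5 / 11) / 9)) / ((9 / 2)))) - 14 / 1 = 29783387 / 539000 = 55.26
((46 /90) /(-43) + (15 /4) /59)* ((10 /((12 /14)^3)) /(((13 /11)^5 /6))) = 1303509913321 /610396780968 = 2.14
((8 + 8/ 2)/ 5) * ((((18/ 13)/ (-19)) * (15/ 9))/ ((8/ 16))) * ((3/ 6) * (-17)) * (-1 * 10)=-12240/ 247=-49.55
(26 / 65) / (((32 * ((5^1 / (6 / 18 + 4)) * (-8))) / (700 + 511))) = -15743 / 9600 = -1.64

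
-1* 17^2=-289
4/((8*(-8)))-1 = -17/16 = -1.06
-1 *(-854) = 854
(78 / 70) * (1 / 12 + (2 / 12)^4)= 1417 / 15120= 0.09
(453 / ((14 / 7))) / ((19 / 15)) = 6795 / 38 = 178.82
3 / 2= 1.50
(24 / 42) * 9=36 / 7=5.14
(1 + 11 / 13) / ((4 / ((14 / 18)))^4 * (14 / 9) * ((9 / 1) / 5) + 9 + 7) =5145 / 5503342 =0.00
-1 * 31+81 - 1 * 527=-477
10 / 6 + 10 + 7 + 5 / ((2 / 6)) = 101 / 3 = 33.67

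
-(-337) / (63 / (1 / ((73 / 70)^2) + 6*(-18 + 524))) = 5453921728 / 335727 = 16245.11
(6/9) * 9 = 6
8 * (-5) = -40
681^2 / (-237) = -1956.80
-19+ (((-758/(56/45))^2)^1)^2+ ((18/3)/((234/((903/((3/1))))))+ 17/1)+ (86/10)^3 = 412459695702214061963/2996448000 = 137649542292.15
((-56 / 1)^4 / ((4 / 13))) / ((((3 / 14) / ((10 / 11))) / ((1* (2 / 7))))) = 1278484480 / 33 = 38741953.94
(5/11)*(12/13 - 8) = -460/143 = -3.22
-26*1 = -26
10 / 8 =5 / 4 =1.25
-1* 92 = -92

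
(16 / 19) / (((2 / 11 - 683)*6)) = -88 / 428127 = -0.00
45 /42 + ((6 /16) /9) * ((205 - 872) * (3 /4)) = -4429 /224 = -19.77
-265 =-265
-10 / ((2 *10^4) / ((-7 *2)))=7 / 1000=0.01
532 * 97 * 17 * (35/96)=319837.29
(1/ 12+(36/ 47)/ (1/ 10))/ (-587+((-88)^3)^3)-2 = -356987614702961568647/ 178493807351480782140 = -2.00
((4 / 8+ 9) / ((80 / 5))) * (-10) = -5.94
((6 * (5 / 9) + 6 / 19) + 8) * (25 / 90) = 1660 / 513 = 3.24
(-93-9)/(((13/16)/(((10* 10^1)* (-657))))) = 107222400/13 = 8247876.92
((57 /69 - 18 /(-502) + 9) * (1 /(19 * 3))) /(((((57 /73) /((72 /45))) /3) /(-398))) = -13233051056 /31260795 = -423.31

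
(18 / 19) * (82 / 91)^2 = 121032 / 157339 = 0.77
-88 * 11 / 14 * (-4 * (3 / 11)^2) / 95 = 144 / 665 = 0.22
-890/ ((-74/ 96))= 1154.59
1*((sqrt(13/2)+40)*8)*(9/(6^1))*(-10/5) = -960 - 12*sqrt(26) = -1021.19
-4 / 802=-2 / 401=-0.00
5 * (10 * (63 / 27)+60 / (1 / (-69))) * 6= -123500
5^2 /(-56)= -25 /56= -0.45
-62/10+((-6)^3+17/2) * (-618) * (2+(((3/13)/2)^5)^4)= 25554243963156034337055368547306119/99640744476047045761700986880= 256463.80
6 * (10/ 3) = 20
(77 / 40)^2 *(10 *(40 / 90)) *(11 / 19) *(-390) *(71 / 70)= -8599591 / 2280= -3771.75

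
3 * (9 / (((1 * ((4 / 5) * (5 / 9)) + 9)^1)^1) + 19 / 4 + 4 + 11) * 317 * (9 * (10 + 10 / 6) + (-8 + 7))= 174046314 / 85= 2047603.69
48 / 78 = 8 / 13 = 0.62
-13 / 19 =-0.68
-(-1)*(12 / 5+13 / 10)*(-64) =-1184 / 5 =-236.80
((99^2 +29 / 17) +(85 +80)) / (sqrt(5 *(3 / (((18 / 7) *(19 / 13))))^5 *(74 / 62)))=2202185196 *sqrt(59494890) / 2369980795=7167.19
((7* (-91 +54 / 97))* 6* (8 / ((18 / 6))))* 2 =-1965152 / 97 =-20259.30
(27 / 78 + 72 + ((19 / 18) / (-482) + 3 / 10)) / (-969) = -40966837 / 546457860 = -0.07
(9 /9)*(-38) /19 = -2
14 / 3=4.67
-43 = -43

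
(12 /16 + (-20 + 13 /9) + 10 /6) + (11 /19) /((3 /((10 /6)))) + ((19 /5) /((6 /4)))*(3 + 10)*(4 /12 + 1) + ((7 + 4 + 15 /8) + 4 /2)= 97969 /2280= 42.97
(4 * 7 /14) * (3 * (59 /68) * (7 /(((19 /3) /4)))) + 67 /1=29075 /323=90.02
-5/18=-0.28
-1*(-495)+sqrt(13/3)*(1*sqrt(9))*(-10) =495-10*sqrt(39) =432.55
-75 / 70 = -1.07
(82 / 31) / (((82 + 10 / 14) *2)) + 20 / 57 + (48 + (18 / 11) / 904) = 48.37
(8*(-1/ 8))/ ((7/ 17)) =-17/ 7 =-2.43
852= 852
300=300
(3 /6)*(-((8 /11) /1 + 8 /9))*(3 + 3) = -160 /33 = -4.85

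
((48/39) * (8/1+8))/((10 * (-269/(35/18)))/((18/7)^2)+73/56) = -129024/1362283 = -0.09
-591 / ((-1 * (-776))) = -591 / 776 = -0.76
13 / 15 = 0.87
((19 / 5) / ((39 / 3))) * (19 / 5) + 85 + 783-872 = -2.89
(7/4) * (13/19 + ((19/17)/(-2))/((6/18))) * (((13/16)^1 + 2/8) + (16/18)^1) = -1260847/372096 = -3.39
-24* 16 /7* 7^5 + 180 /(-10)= -922002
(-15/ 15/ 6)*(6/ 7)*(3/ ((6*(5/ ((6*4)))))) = -12/ 35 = -0.34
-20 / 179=-0.11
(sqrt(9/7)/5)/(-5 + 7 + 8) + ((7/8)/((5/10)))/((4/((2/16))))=3 *sqrt(7)/350 + 7/128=0.08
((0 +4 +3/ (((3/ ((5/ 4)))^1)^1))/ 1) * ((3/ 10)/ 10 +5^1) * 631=16663.13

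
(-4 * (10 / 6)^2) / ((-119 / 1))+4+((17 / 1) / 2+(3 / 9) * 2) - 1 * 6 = 15551 / 2142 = 7.26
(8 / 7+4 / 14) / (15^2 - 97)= 5 / 448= 0.01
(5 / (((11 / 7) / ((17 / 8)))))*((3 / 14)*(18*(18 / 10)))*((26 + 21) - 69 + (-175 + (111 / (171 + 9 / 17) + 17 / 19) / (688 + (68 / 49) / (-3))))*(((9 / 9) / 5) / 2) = -6250917127551 / 6759427840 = -924.77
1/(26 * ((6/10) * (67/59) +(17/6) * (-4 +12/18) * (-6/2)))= 885/667628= 0.00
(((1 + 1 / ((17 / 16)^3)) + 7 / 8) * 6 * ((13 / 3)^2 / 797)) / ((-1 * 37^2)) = -0.00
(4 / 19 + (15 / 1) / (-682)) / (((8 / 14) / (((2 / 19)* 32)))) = 136808 / 123101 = 1.11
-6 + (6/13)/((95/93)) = -6852/1235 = -5.55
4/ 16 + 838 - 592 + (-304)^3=-112376871/ 4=-28094217.75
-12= -12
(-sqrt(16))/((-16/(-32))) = -8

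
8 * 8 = 64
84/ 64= 21/ 16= 1.31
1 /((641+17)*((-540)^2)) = 1 /191872800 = 0.00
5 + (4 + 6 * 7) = 51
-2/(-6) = 1/3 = 0.33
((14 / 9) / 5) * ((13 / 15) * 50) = 364 / 27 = 13.48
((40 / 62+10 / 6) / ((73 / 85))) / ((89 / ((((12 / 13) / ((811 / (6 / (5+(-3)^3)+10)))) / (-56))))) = -1955425 / 327008836154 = -0.00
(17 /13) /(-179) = -17 /2327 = -0.01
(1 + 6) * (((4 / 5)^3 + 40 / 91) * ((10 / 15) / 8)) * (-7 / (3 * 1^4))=-6314 / 4875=-1.30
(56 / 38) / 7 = 0.21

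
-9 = -9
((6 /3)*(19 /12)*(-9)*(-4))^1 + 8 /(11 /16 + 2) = 5030 /43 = 116.98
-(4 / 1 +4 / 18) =-38 / 9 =-4.22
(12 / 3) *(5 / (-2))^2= 25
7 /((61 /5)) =35 /61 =0.57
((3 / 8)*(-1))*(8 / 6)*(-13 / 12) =13 / 24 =0.54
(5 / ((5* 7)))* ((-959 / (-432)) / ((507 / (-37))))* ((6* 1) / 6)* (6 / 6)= -5069 / 219024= -0.02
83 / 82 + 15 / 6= 144 / 41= 3.51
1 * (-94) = -94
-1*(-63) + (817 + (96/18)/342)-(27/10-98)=5003369/5130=975.32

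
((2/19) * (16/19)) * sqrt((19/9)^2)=32/171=0.19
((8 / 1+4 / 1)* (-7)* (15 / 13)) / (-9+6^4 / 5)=-700 / 1807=-0.39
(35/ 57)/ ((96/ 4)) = 35/ 1368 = 0.03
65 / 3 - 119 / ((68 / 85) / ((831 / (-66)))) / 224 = 253675 / 8448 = 30.03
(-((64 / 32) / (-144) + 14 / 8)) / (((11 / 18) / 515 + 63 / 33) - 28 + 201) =-708125 / 71342404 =-0.01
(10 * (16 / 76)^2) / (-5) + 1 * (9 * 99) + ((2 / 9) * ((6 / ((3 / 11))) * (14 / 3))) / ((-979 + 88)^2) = 626712271139 / 703450737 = 890.91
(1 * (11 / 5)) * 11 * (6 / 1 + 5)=1331 / 5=266.20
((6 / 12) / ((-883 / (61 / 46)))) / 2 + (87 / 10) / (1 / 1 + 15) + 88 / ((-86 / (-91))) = 13086681269 / 139725920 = 93.66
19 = 19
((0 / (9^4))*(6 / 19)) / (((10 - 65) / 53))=0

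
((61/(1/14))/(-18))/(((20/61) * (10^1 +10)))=-26047/3600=-7.24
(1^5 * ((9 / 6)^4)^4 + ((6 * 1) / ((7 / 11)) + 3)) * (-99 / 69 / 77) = -40047219 / 3211264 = -12.47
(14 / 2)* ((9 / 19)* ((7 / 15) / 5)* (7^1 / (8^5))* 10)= 1029 / 1556480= 0.00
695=695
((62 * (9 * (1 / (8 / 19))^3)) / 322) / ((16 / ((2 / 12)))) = 637887 / 2637824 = 0.24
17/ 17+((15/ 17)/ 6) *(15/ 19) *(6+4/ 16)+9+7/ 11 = 322953/ 28424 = 11.36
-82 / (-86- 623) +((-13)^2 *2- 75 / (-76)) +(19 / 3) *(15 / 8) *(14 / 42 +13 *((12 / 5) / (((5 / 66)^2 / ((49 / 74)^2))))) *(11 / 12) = 3490688920239103 / 132780952800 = 26289.08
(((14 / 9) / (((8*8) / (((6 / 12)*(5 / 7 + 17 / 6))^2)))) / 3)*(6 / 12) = 22201 / 1741824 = 0.01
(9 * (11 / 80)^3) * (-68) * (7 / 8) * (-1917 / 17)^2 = -308150467317 / 17408000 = -17701.66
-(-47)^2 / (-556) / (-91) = -2209 / 50596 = -0.04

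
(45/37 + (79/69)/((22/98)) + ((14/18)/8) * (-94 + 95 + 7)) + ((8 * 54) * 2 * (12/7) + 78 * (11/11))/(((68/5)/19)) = 2577540677/1179486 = 2185.31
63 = 63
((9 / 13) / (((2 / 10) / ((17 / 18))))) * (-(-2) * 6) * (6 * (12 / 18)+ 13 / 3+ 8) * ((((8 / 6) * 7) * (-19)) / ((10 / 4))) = -1772624 / 39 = -45451.90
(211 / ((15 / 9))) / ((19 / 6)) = 3798 / 95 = 39.98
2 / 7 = 0.29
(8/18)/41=4/369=0.01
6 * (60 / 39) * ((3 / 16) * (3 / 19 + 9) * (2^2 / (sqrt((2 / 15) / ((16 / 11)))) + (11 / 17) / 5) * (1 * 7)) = 60291 / 4199 + 219240 * sqrt(330) / 2717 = 1480.20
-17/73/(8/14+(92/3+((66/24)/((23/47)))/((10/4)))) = -82110/11806801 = -0.01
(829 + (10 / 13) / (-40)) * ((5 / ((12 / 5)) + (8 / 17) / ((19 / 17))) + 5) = 24585359 / 3952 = 6220.99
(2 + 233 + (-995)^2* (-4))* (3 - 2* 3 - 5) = 31678920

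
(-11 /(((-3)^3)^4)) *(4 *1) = -44 /531441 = -0.00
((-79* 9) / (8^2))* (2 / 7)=-3.17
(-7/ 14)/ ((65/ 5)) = -1/ 26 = -0.04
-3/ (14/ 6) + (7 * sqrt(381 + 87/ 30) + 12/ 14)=-3/ 7 + 7 * sqrt(38390)/ 10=136.72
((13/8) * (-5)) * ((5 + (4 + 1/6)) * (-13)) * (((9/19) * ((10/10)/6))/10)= 9295/1216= 7.64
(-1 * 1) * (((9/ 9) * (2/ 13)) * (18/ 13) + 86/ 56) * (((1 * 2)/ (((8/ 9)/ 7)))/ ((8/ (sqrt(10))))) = -74475 * sqrt(10)/ 21632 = -10.89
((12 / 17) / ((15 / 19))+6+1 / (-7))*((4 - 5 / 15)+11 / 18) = 28.88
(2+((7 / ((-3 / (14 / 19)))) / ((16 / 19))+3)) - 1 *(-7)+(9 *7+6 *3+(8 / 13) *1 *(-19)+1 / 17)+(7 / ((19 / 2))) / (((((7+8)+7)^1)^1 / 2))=88008707 / 1108536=79.39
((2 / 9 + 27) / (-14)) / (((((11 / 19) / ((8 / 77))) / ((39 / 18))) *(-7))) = 2470 / 22869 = 0.11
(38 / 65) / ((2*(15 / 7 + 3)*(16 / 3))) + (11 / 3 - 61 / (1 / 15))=-11373307 / 12480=-911.32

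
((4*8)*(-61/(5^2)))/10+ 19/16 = -13241/2000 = -6.62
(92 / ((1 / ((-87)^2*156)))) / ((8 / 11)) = 149366646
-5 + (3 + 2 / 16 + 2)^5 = 115692361 / 32768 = 3530.65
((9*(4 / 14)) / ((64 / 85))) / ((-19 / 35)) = -3825 / 608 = -6.29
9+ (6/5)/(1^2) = 51/5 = 10.20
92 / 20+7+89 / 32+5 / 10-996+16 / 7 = -1096293 / 1120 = -978.83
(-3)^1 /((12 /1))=-1 /4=-0.25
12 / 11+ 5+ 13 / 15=6.96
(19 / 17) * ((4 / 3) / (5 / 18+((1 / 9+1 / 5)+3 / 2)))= 570 / 799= 0.71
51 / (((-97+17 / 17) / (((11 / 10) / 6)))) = -187 / 1920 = -0.10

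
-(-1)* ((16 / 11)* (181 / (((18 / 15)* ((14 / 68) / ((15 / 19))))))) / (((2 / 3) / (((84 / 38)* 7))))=77540400 / 3971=19526.67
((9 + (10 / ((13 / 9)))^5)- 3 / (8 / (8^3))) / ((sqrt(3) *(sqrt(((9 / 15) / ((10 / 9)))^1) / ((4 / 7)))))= 5559003220 *sqrt(2) / 1113879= 7057.87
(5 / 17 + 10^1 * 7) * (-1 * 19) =-22705 / 17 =-1335.59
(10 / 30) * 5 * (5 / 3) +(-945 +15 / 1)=-8345 / 9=-927.22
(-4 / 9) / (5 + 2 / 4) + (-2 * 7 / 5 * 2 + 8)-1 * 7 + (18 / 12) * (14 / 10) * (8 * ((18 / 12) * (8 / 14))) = 4811 / 495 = 9.72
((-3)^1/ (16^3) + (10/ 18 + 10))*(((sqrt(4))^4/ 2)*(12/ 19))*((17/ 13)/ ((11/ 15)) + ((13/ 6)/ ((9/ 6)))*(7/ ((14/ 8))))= 3786263983/ 9389952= 403.23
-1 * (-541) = 541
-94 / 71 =-1.32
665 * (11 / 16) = 7315 / 16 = 457.19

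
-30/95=-6/19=-0.32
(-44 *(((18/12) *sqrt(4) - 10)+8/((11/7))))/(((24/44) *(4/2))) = 77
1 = 1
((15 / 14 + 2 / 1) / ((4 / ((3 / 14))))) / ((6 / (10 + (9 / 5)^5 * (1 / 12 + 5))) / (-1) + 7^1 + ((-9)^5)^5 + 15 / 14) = -171010527 / 746125587245114792655348396472744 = -0.00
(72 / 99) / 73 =8 / 803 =0.01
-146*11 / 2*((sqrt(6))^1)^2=-4818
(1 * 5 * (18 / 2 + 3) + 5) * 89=5785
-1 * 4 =-4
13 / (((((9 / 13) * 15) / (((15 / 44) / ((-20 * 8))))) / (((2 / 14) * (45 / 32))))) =-169 / 315392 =-0.00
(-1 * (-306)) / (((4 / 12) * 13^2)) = 918 / 169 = 5.43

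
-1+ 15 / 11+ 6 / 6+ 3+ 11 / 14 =793 / 154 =5.15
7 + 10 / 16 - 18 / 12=49 / 8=6.12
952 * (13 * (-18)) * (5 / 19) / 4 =-278460 / 19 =-14655.79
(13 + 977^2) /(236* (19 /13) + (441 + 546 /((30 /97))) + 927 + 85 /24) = 1489085520 /5431709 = 274.15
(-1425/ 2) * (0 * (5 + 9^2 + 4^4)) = 0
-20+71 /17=-269 /17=-15.82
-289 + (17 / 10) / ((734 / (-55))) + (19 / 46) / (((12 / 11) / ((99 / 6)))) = -282.88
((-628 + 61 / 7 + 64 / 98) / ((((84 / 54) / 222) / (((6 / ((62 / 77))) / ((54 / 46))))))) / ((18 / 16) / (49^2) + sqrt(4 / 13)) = 39043104956856 / 45749428093 - 12819486495919488*sqrt(13) / 45749428093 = -1009461.20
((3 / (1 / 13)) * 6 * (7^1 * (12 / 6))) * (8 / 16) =1638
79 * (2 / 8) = 19.75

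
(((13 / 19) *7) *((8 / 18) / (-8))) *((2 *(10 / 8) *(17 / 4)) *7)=-54145 / 2736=-19.79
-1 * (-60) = 60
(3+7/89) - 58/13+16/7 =7312/8099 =0.90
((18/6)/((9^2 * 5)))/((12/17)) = 17/1620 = 0.01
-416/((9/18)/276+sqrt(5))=229632/1523519 - 126756864 * sqrt(5)/1523519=-185.89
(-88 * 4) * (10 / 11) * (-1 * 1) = 320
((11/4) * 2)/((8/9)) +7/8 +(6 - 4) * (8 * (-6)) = -1423/16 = -88.94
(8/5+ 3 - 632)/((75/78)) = -81562/125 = -652.50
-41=-41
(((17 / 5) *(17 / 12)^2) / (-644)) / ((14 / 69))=-4913 / 94080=-0.05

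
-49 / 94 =-0.52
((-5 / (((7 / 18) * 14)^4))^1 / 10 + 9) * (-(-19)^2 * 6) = -112371925131 / 5764801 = -19492.77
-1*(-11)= 11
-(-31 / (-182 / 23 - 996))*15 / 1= -0.46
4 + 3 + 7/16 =119/16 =7.44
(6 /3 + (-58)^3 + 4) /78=-97553 /39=-2501.36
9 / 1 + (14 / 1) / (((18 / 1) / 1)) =88 / 9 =9.78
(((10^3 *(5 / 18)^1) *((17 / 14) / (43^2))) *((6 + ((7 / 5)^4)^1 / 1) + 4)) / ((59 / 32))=9412288 / 6872733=1.37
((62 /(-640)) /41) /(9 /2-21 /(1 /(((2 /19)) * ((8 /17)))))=-0.00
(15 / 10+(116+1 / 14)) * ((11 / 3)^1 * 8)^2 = 6373312 / 63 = 101163.68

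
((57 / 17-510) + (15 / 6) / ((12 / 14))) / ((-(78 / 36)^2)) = 308283 / 2873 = 107.30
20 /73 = 0.27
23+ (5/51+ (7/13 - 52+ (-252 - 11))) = -193174/663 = -291.36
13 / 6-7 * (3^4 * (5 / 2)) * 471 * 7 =-4673495.33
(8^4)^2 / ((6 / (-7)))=-58720256 / 3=-19573418.67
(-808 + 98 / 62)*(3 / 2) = -74997 / 62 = -1209.63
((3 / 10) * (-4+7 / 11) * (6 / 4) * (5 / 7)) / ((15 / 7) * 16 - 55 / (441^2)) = -9251739 / 293386060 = -0.03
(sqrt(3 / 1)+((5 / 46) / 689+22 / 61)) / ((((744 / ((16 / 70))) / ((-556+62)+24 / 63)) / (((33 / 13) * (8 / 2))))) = -456104 * sqrt(3) / 296205 - 159082917796 / 286331598735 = -3.22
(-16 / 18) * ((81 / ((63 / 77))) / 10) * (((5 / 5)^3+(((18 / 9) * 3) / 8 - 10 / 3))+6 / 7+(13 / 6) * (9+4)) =-241.48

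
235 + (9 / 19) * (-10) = 4375 / 19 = 230.26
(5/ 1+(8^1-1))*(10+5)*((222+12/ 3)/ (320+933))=40680/ 1253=32.47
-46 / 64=-23 / 32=-0.72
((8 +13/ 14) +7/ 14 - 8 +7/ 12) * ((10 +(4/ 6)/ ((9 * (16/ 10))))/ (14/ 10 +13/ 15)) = 130975/ 14688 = 8.92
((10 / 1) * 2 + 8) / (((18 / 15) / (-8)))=-560 / 3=-186.67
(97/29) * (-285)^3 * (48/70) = -10778232600/203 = -53094741.87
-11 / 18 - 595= -10721 / 18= -595.61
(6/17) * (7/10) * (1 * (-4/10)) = -42/425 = -0.10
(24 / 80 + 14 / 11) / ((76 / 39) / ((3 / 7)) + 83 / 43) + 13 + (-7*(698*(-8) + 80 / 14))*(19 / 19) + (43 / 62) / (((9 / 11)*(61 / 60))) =794337702577609 / 20335265610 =39062.08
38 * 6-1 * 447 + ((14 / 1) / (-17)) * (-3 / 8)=-14871 / 68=-218.69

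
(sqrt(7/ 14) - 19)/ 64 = -19/ 64 + sqrt(2)/ 128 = -0.29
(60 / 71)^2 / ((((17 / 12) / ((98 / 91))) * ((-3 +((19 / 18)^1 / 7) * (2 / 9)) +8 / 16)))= -685843200 / 3116028617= -0.22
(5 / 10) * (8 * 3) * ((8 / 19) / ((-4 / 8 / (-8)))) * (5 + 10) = 23040 / 19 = 1212.63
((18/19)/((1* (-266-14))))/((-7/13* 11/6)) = 351/102410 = 0.00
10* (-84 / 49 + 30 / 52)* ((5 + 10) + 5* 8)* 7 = -56925 / 13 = -4378.85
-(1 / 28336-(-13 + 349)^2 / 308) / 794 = 944221 / 2045344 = 0.46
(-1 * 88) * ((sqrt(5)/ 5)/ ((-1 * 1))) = 88 * sqrt(5)/ 5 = 39.35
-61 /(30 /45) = -183 /2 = -91.50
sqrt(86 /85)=1.01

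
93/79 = 1.18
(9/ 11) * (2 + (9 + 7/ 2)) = 11.86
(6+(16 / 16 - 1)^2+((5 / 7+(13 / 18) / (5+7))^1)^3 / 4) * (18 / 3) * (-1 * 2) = -84565316683 / 1152216576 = -73.39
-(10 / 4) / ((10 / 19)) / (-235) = 19 / 940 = 0.02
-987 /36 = -329 /12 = -27.42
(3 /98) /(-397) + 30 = 1167177 /38906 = 30.00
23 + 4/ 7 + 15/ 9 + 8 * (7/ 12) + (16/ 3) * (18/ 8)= 880/ 21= 41.90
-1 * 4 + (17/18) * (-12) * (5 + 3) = -284/3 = -94.67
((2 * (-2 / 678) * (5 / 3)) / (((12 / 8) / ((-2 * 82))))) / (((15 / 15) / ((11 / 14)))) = 18040 / 21357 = 0.84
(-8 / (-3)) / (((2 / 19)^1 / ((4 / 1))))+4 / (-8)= 605 / 6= 100.83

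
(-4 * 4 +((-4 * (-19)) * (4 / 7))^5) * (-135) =-350510991675120 / 16807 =-20855059896.18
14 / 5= 2.80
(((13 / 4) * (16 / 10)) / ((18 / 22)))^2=81796 / 2025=40.39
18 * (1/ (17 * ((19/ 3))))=54/ 323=0.17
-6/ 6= -1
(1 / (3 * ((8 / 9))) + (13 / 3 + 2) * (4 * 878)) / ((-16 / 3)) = -4170.57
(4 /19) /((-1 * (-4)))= 1 /19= 0.05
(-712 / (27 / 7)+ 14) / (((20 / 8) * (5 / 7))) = -64484 / 675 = -95.53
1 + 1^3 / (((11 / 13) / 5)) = 76 / 11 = 6.91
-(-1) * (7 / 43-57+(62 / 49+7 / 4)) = -453611 / 8428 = -53.82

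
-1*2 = -2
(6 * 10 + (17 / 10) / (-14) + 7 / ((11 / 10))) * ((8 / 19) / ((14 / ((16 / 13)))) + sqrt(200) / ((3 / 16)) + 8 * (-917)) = -5881457502 / 12103 + 816104 * sqrt(2) / 231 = -480954.08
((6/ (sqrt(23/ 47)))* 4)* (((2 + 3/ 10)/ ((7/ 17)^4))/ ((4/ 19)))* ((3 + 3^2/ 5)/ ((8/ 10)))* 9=257077638* sqrt(1081)/ 12005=704068.61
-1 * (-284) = 284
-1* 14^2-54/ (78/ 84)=-3304/ 13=-254.15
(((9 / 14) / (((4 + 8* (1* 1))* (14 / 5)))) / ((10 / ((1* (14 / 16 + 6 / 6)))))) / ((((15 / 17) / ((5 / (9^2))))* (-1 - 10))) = -85 / 3725568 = -0.00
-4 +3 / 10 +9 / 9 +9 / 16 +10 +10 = 1429 / 80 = 17.86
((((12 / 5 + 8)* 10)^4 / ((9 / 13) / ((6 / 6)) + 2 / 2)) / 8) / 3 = 95051008 / 33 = 2880333.58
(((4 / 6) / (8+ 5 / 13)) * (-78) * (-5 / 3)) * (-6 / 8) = -845 / 109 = -7.75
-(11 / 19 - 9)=160 / 19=8.42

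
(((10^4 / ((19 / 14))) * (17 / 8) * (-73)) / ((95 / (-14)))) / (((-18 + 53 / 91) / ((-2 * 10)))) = 22134476000 / 114437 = 193420.62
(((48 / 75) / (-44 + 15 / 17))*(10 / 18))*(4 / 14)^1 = -544 / 230895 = -0.00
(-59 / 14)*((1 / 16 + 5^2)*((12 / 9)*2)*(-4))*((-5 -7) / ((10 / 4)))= -189272 / 35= -5407.77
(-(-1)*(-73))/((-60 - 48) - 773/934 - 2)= 68182/103513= 0.66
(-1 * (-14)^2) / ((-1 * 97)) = 196 / 97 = 2.02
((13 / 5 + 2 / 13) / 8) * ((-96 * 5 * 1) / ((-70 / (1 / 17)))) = 1074 / 7735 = 0.14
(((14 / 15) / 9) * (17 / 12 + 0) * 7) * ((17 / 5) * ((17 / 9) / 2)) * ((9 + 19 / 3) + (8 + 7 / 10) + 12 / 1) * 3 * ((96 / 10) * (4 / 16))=260236697 / 303750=856.75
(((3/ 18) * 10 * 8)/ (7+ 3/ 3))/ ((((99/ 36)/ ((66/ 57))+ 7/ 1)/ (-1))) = -8/ 45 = -0.18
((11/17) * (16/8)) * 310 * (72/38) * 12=2946240/323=9121.49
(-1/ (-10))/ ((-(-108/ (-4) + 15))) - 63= -63.00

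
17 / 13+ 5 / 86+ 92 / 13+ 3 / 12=19437 / 2236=8.69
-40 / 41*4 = -160 / 41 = -3.90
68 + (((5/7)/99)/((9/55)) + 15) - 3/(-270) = 470923/5670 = 83.06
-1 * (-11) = 11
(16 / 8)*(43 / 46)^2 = 1849 / 1058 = 1.75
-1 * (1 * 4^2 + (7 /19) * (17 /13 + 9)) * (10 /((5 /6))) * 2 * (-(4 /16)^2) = 7335 /247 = 29.70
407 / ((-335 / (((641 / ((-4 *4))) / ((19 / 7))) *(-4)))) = -1826209 / 25460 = -71.73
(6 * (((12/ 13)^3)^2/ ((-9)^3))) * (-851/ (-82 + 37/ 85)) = -0.05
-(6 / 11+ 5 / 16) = -151 / 176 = -0.86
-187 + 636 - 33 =416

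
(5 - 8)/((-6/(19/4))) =19/8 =2.38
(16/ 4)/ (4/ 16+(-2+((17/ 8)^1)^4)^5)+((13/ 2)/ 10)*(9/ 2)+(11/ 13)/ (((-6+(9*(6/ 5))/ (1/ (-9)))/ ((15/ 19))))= 3007464136999208593109647851811/ 1030472633515278113272862922120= 2.92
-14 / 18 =-7 / 9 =-0.78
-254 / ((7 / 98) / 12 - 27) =42672 / 4535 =9.41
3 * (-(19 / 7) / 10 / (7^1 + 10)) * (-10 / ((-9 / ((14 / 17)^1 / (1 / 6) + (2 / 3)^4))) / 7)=-134444 / 3441123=-0.04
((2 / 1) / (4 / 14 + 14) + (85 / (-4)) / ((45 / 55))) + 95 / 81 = -24.66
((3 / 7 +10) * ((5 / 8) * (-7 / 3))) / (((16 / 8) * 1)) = -7.60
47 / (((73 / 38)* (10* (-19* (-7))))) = 47 / 2555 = 0.02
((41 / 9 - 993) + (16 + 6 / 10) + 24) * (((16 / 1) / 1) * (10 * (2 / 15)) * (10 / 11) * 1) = -5459584 / 297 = -18382.44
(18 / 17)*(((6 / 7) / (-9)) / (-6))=0.02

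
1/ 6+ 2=13/ 6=2.17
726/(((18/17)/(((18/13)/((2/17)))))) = 104907/13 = 8069.77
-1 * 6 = -6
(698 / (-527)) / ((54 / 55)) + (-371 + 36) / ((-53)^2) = -58685470 / 39969261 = -1.47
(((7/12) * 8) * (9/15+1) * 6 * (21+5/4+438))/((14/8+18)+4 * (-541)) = -412384/42885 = -9.62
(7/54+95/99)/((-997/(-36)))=0.04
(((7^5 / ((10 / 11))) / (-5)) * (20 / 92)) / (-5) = 184877 / 1150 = 160.76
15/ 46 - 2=-77/ 46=-1.67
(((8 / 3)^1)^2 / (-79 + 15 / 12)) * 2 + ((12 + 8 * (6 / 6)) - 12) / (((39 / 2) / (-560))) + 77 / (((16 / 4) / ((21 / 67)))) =-223.89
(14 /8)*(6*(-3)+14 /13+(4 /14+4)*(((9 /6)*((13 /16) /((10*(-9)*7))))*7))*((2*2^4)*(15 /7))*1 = -741735 /364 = -2037.73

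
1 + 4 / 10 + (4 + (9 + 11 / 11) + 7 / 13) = 1036 / 65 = 15.94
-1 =-1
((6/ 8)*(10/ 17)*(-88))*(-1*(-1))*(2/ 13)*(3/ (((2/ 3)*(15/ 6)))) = -10.75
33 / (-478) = -33 / 478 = -0.07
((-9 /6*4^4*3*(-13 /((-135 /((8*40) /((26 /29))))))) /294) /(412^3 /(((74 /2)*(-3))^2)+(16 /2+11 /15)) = -406538240 /17160322193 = -0.02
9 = 9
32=32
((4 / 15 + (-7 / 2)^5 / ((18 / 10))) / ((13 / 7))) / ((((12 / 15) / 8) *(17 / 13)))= -2938537 / 2448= -1200.38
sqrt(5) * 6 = 6 * sqrt(5) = 13.42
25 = 25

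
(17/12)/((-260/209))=-3553/3120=-1.14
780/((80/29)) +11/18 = 10201/36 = 283.36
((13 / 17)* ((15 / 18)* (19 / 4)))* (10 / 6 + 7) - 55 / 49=753035 / 29988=25.11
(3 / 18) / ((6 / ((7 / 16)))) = 7 / 576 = 0.01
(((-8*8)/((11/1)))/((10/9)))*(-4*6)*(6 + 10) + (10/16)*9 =887211/440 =2016.39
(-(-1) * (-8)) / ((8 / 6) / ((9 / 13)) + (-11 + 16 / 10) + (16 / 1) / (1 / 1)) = -1080 / 1151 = -0.94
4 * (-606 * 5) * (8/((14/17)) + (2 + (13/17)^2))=-301557720/2023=-149064.62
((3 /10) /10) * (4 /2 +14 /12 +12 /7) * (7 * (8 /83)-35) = -16687 /3320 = -5.03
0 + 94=94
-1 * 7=-7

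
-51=-51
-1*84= -84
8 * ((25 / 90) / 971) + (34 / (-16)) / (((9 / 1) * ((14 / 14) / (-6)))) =49601 / 34956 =1.42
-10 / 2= -5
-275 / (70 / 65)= -3575 / 14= -255.36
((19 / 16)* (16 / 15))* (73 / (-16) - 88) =-28139 / 240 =-117.25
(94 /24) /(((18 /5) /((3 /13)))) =235 /936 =0.25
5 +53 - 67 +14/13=-103/13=-7.92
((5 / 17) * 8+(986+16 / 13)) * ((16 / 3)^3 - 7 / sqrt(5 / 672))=895787008 / 5967 - 6123544 * sqrt(210) / 1105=69817.10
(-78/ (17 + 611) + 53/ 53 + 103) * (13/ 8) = 424021/ 2512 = 168.80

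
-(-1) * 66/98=33/49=0.67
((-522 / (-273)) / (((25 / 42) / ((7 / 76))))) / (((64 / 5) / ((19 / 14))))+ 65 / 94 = 282667 / 391040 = 0.72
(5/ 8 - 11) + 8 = -19/ 8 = -2.38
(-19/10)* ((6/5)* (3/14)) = -171/350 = -0.49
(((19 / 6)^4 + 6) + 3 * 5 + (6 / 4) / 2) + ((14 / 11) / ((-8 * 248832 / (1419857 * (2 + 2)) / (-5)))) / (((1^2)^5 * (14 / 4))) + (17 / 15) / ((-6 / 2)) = 869838857 / 6842880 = 127.12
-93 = -93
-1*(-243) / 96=81 / 32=2.53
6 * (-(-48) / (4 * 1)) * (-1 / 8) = -9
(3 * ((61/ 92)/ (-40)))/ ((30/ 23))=-61/ 1600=-0.04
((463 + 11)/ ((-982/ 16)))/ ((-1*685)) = 3792/ 336335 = 0.01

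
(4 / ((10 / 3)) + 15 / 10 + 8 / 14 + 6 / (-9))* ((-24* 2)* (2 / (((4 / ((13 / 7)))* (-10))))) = 11.61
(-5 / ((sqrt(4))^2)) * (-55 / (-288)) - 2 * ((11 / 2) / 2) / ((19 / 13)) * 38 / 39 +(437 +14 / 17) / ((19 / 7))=58567175 / 372096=157.40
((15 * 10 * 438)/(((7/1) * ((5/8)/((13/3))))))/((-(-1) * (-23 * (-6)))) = 471.55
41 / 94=0.44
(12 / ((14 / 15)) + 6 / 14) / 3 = 31 / 7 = 4.43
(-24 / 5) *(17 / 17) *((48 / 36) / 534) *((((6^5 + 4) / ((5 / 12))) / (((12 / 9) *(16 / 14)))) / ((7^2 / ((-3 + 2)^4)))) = -9336 / 3115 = -3.00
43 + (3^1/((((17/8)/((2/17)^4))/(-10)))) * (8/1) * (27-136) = 64402331/1419857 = 45.36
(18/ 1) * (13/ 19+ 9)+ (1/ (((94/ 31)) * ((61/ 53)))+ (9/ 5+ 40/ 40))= 96636369/ 544730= 177.40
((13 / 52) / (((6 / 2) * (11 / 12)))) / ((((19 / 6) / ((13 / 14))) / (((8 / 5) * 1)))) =312 / 7315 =0.04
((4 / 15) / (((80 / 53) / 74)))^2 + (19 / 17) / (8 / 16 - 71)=3072286279 / 17977500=170.90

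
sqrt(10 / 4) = sqrt(10) / 2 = 1.58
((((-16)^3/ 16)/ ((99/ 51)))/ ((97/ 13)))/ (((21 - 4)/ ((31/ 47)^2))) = -3198208/ 7071009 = -0.45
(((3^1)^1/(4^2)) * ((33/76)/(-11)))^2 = 81/1478656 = 0.00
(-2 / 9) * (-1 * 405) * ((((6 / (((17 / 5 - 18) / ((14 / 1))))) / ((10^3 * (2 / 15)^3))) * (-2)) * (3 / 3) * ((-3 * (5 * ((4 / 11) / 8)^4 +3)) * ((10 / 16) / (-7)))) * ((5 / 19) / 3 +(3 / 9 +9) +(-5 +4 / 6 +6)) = 5059174980375 / 1299652288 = 3892.71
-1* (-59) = 59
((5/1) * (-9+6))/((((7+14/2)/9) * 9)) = -15/14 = -1.07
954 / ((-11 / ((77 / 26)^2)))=-257103 / 338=-760.66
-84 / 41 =-2.05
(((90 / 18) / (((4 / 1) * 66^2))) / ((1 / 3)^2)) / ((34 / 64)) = 10 / 2057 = 0.00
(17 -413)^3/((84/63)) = -46574352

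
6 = 6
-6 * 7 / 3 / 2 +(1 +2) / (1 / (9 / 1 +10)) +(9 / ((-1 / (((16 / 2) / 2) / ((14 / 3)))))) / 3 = 332 / 7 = 47.43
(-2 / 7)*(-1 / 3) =2 / 21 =0.10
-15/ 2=-7.50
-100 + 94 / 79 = -7806 / 79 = -98.81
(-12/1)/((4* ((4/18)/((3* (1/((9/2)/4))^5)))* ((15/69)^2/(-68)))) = 589365248/18225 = 32338.29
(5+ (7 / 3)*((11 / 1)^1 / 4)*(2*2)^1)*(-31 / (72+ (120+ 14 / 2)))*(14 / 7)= -9.55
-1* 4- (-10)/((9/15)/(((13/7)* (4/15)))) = 4.25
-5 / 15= -1 / 3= -0.33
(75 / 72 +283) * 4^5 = 872576 / 3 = 290858.67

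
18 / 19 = 0.95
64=64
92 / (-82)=-46 / 41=-1.12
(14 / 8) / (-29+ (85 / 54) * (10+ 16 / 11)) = -231 / 1448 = -0.16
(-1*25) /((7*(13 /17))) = -425 /91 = -4.67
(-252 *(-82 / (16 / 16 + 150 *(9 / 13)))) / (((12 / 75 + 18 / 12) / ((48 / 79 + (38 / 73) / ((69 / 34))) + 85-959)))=-1555562209437600 / 15005543689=-103665.83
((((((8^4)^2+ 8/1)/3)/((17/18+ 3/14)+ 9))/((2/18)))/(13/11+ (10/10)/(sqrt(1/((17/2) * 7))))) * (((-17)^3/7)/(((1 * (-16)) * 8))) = -308380544901/558080+ 260937384147 * sqrt(238)/1116160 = 3054028.82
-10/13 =-0.77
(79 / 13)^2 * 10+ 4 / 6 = 369.96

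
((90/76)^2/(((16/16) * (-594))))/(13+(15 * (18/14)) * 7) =-75/4701664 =-0.00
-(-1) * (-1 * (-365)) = 365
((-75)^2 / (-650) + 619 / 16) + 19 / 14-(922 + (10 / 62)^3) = -38630976057 / 43375696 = -890.61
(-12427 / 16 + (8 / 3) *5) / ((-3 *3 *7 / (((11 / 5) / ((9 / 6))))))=403051 / 22680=17.77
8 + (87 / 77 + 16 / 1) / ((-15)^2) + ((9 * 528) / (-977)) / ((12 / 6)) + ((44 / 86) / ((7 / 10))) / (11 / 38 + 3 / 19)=7.28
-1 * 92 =-92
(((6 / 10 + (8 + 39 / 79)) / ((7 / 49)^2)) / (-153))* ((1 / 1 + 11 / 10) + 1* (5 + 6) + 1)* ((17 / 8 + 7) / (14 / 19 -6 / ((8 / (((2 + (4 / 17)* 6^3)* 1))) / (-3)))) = -1434223189 / 457735875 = -3.13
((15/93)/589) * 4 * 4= 80/18259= 0.00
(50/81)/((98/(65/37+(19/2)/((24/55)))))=1044625/7048944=0.15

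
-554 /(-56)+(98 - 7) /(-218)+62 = 218143 /3052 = 71.48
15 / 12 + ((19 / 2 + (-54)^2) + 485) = 13647 / 4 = 3411.75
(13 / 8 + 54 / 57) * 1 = 391 / 152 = 2.57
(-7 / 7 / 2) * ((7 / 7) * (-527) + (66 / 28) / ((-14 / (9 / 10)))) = 1033217 / 3920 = 263.58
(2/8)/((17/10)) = 5/34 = 0.15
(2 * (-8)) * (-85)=1360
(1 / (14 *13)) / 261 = 1 / 47502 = 0.00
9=9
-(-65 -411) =476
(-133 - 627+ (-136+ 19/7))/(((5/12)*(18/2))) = -25012/105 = -238.21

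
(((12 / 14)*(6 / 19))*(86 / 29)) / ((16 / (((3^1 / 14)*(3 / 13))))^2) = 31347 / 4088296576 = 0.00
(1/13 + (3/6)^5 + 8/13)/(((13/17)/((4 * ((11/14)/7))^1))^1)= 8041/18928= 0.42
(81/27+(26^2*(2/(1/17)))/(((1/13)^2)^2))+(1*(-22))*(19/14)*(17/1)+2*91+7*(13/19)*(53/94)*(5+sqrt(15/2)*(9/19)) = 43407*sqrt(30)/67868+8206884328065/12502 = 656445718.43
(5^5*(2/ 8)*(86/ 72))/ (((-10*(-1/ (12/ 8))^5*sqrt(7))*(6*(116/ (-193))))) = -46681875*sqrt(7)/ 1662976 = -74.27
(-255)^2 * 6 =390150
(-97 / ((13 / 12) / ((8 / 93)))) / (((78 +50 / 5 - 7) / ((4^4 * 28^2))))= -19084.80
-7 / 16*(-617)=4319 / 16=269.94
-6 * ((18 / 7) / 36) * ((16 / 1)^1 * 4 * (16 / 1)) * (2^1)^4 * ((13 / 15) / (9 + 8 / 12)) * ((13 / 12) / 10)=-346112 / 5075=-68.20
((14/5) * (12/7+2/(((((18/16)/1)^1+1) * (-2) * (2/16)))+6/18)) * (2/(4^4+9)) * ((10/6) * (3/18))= -1226/121635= -0.01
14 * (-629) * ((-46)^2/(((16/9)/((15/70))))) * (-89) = 199894155.75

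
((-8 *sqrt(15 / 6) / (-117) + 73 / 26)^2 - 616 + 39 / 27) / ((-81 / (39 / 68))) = 2555255 / 594864 - 73 *sqrt(10) / 53703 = 4.29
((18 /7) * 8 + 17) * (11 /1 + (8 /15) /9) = 392659 /945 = 415.51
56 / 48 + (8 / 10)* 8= 227 / 30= 7.57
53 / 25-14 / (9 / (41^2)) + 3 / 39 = -7642124 / 2925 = -2612.69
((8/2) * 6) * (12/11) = 288/11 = 26.18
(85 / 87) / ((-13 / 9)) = -255 / 377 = -0.68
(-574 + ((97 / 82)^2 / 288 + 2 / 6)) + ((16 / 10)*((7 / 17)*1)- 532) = -181887380843 / 164603520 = -1105.00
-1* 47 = -47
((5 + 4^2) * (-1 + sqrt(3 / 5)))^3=-129654 / 5 + 166698 * sqrt(15) / 25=-106.06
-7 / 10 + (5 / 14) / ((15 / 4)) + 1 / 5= -0.40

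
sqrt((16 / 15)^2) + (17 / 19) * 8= 8.22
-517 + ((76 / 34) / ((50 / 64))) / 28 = -1537771 / 2975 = -516.90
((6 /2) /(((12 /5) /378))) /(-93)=-315 /62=-5.08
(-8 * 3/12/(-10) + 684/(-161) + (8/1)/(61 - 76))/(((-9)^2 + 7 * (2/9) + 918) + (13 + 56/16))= -13278/2947427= -0.00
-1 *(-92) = 92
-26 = -26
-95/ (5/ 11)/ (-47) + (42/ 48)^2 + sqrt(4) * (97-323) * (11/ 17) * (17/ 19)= -14657875/ 57152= -256.47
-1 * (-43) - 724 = -681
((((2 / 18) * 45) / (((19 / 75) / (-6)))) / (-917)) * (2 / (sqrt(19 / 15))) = 0.23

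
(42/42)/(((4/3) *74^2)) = 0.00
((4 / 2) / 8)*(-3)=-3 / 4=-0.75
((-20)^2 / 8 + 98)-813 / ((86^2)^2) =8095719955 / 54700816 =148.00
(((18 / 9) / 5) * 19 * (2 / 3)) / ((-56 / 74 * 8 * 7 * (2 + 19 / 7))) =-703 / 27720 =-0.03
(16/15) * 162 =864/5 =172.80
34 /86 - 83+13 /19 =-66929 /817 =-81.92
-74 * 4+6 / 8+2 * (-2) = -1197 / 4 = -299.25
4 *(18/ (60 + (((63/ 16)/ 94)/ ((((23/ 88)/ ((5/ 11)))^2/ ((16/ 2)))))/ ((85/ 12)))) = 2536026/ 2118395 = 1.20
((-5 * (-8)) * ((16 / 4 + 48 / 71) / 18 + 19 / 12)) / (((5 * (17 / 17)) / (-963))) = -1008154 / 71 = -14199.35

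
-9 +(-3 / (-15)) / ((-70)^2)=-220499 / 24500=-9.00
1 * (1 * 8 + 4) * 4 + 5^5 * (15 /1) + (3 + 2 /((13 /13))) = 46928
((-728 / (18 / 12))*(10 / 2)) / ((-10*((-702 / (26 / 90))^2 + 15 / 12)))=2912 / 70858815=0.00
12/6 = 2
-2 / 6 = -1 / 3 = -0.33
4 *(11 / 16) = 11 / 4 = 2.75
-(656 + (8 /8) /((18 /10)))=-5909 /9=-656.56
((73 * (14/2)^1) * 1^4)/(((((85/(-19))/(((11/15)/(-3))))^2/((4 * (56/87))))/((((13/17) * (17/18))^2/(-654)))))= -105622929412/33714358700625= -0.00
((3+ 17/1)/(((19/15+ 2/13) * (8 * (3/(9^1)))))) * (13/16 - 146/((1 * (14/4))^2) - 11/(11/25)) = -82797975/434336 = -190.63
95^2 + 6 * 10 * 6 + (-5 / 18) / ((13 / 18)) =9384.62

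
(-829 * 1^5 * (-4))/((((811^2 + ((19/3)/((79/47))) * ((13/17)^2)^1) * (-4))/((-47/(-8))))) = -2668692759/360395482960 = -0.01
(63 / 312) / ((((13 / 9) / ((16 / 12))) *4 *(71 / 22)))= 693 / 47996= 0.01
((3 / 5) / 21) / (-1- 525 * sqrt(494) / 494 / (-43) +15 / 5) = 1826812 / 118229965- 645 * sqrt(494) / 3377999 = 0.01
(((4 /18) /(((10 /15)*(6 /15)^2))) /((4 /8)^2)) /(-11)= -25 /33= -0.76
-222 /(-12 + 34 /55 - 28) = 2035 /361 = 5.64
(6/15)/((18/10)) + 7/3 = 23/9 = 2.56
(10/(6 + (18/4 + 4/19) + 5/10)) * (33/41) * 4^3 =133760/2911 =45.95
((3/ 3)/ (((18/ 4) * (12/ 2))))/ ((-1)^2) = 1/ 27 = 0.04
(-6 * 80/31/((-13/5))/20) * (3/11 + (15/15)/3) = 800/4433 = 0.18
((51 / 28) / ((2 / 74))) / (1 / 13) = 876.11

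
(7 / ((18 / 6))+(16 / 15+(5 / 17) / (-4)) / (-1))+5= 6467 / 1020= 6.34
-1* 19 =-19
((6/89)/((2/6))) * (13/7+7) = 1116/623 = 1.79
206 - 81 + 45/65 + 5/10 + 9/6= 1660/13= 127.69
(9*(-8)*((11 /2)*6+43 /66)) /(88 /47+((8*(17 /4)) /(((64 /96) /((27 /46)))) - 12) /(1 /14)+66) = -28810812 /3792745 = -7.60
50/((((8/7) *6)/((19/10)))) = 665/48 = 13.85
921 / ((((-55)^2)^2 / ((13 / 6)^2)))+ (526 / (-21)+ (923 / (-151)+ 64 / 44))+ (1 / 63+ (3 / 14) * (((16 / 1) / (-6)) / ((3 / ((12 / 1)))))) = -11133690409007 / 348199582500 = -31.98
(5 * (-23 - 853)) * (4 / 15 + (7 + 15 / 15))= -36208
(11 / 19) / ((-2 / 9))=-99 / 38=-2.61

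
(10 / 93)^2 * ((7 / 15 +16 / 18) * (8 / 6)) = 4880 / 233523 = 0.02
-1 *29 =-29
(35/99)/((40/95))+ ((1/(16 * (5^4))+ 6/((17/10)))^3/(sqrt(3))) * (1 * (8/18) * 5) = 665/792+ 216018360520204913 * sqrt(3)/6632550000000000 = 57.25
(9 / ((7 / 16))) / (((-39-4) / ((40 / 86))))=-2880 / 12943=-0.22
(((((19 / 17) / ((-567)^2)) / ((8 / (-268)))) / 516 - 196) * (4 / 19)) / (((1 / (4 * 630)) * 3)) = -22109595848180 / 637880103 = -34661.05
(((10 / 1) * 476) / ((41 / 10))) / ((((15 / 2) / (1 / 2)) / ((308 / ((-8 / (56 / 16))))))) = -1282820 / 123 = -10429.43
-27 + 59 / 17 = -400 / 17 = -23.53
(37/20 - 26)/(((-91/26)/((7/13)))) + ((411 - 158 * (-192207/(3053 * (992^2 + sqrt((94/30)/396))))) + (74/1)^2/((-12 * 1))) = -284970379327658038951499/6848958661369000499310 - 182212236 * sqrt(7755)/17561432465048719229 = -41.61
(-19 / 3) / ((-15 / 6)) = 38 / 15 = 2.53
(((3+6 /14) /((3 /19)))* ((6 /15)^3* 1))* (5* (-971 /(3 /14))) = -2361472 /75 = -31486.29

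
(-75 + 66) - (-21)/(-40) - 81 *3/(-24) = 3/5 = 0.60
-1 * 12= -12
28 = 28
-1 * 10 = -10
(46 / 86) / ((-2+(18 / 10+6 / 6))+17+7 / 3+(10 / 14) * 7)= 0.02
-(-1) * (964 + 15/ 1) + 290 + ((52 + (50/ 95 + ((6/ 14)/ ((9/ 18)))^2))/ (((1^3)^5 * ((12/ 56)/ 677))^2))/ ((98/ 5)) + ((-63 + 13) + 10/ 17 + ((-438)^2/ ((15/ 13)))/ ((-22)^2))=2337575985277268/ 86178015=27124969.00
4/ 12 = 0.33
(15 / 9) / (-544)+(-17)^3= -4913.00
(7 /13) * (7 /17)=49 /221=0.22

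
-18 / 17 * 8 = -144 / 17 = -8.47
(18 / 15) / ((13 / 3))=18 / 65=0.28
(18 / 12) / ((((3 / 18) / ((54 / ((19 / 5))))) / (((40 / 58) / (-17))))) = -48600 / 9367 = -5.19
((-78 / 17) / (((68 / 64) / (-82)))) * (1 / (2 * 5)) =51168 / 1445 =35.41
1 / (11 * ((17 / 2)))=0.01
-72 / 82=-36 / 41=-0.88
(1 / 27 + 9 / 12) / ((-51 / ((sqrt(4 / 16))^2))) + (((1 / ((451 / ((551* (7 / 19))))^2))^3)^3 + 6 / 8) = 576241540282454403965536945723787482678829232277711 / 772294168130647373825089585095413520220314131818896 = 0.75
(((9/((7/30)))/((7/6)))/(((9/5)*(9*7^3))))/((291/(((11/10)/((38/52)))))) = 2860/92925903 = 0.00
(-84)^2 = 7056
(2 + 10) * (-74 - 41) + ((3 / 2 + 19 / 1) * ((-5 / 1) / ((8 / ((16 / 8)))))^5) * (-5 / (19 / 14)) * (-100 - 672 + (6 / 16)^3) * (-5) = 888243.00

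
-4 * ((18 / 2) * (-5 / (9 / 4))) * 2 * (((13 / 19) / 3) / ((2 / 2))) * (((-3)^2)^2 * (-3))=-168480 / 19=-8867.37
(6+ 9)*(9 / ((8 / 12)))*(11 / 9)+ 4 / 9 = 4463 / 18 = 247.94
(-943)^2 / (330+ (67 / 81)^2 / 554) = 3232236929706 / 1199486509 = 2694.68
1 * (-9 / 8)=-9 / 8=-1.12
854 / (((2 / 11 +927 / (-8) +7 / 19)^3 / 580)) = -2315232891023360 / 7169295914945767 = -0.32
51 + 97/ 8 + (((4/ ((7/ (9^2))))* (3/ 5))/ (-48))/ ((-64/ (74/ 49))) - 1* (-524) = 128888677/ 219520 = 587.14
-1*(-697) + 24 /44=7673 /11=697.55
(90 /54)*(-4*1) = -20 /3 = -6.67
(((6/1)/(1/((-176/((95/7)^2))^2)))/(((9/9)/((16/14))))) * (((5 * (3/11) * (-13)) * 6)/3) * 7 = -25313992704/16290125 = -1553.95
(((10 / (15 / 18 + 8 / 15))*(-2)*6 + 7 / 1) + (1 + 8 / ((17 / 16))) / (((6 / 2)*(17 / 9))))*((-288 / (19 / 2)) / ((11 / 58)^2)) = 1820671723008 / 27240851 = 66836.08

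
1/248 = 0.00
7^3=343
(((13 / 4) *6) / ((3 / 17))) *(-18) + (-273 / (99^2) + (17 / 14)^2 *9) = -1265140717 / 640332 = -1975.76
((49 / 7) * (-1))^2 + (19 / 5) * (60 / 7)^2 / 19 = 3121 / 49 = 63.69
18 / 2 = 9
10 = 10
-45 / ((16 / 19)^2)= -16245 / 256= -63.46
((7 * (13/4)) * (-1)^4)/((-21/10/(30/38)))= -325/38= -8.55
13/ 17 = 0.76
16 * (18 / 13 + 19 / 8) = 60.15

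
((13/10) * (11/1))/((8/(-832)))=-7436/5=-1487.20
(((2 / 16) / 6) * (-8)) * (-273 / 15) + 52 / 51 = 689 / 170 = 4.05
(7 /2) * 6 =21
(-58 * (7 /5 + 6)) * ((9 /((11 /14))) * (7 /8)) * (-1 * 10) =43017.55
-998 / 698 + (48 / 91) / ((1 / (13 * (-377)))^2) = 30952281611 / 2443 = 12669783.71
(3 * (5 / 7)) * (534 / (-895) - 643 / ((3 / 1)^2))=-580291 / 3759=-154.37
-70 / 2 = -35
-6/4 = -3/2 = -1.50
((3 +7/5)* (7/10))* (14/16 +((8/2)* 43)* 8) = 169631/40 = 4240.78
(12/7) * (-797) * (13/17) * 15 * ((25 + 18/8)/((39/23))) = -29971185/119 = -251858.70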